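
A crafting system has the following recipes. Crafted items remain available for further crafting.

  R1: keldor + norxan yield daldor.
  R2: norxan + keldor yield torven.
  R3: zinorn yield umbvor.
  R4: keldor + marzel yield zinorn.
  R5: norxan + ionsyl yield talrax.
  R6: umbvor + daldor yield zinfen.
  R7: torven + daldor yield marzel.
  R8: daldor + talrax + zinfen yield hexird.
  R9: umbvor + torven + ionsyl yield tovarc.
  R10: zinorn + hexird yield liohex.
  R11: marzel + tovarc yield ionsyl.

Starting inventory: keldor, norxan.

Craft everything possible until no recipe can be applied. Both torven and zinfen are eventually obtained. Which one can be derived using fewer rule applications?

torven

torven: Using R2, norxan and keldor make torven. [1 rule application]
zinfen: norxan + keldor → torven (R2). Using R1, keldor and norxan make daldor. torven + daldor → marzel (R7). Using R4, keldor and marzel make zinorn. zinorn → umbvor (R3). umbvor + daldor → zinfen (R6). [6 rule applications]
torven needs fewer.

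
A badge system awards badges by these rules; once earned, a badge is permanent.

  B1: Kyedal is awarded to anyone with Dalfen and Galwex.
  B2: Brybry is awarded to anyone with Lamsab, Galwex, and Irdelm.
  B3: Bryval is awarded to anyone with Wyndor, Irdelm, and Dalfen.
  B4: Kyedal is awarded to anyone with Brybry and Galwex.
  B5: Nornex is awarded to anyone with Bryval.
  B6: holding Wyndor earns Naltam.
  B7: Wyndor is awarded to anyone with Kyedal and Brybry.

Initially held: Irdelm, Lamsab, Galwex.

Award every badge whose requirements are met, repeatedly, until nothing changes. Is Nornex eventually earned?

No

Nornex would need Bryval (B5), but Bryval is never earned.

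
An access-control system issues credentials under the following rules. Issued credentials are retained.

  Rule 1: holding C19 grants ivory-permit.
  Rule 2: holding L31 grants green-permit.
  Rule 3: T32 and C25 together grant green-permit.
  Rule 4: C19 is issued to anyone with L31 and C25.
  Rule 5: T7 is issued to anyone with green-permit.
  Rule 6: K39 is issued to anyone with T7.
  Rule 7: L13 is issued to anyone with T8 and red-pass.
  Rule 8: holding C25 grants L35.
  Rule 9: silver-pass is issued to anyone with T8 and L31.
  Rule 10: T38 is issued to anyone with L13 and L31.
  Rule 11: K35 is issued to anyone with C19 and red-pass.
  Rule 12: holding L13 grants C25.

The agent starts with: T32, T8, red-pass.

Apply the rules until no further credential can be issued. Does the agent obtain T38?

No

T38 would need L13 and L31 (Rule 10), but L31 is never granted.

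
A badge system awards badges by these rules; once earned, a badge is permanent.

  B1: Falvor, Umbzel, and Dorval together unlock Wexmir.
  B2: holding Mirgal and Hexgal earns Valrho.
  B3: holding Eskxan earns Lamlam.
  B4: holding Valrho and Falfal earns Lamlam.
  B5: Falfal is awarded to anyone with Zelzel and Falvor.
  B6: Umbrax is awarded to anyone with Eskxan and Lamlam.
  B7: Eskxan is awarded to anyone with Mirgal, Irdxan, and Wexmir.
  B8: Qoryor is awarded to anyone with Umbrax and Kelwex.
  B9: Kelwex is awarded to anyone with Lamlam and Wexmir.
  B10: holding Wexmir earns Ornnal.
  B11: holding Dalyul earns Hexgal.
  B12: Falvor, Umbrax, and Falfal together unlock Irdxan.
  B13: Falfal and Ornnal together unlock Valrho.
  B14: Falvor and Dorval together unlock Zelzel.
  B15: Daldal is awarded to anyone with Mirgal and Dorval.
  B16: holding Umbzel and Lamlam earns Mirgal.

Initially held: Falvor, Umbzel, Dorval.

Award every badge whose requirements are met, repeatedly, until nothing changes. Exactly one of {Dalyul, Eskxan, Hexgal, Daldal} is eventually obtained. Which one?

Daldal

With Falvor, Umbzel, and Dorval, Wexmir is earned (B1).
With Falvor and Dorval, Zelzel is earned (B14).
With Zelzel and Falvor, Falfal is earned (B5).
With Wexmir, Ornnal is earned (B10).
With Falfal and Ornnal, Valrho is earned (B13).
With Valrho and Falfal, Lamlam is earned (B4).
With Umbzel and Lamlam, Mirgal is earned (B16).
With Mirgal and Dorval, Daldal is earned (B15).
No rule produces Dalyul, and it is not given. Eskxan would need Mirgal, Irdxan, and Wexmir (B7), but Irdxan is never earned. Hexgal would need Dalyul (B11), but Dalyul is never earned.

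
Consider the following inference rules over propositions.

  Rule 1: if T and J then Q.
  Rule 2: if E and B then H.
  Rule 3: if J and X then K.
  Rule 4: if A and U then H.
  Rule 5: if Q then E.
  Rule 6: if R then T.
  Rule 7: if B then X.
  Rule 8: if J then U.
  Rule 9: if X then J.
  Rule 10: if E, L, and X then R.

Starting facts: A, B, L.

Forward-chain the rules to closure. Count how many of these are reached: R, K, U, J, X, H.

5

B holds, so X follows (Rule 7).
From X, Rule 9 gives J.
From J, Rule 8 gives U.
From J and X, Rule 3 gives K.
A and U hold, so H follows (Rule 4).
R would need E, L, and X (Rule 10), but E is never established.
K: reached.
U: reached.
J: reached.
X: reached.
H: reached.
Reached: K, U, J, X, and H — 5 of the 6.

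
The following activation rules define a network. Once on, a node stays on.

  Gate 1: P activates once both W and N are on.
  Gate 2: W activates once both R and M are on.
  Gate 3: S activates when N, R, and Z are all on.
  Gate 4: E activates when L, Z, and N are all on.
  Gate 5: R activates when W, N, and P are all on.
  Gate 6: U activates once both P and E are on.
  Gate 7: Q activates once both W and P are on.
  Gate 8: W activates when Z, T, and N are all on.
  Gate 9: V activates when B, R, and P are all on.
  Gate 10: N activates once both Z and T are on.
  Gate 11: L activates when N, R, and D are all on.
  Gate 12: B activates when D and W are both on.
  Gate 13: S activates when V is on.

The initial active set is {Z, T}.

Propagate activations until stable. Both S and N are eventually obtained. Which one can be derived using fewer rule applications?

N: Gate 10: Z and T on → N on. [1 rule application]
S: Gate 10: Z and T on → N on. Gate 8: Z, T, and N on → W on. W and N are on, so P activates (Gate 1). W, N, and P are on, so R activates (Gate 5). N, R, and Z are on, so S activates (Gate 3). [5 rule applications]
N needs fewer.

N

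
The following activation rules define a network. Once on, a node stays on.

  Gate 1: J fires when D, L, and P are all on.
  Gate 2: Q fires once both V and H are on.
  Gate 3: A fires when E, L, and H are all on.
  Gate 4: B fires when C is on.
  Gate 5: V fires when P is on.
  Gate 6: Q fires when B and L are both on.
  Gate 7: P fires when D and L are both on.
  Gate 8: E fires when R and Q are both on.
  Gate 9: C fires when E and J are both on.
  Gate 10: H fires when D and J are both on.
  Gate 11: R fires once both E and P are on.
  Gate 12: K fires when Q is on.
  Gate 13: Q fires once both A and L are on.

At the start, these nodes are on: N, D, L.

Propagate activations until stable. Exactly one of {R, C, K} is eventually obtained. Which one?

Gate 7: D and L on → P on.
Gate 1: D, L, and P on → J on.
P is on, so V fires (Gate 5).
Gate 10: D and J on → H on.
Gate 2: V and H on → Q on.
Q is on, so K fires (Gate 12).
R would need E and P (Gate 11), but E never turns on. C would need E and J (Gate 9), but E never turns on.

K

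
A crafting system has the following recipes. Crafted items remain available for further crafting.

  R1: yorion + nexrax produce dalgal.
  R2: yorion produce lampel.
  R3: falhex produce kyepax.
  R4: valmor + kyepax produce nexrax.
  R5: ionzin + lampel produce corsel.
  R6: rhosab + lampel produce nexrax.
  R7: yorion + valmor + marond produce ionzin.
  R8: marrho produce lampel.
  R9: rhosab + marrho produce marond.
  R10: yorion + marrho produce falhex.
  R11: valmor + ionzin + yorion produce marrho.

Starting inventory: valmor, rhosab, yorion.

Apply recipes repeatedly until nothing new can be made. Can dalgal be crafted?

yorion → lampel (R2).
rhosab + lampel → nexrax (R6).
yorion + nexrax → dalgal (R1).

Yes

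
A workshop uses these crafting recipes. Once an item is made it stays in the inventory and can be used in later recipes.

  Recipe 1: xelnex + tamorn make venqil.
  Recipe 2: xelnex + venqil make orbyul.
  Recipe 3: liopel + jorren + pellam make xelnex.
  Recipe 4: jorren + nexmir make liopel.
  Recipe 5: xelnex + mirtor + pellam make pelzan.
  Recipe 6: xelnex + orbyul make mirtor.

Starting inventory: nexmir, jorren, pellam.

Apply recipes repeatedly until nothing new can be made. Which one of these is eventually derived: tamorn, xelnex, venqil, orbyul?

Using Recipe 4, jorren and nexmir make liopel.
liopel + jorren + pellam → xelnex (Recipe 3).
No rule produces tamorn, and it is not given. orbyul would need xelnex and venqil (Recipe 2), but venqil is never obtained. venqil would need xelnex and tamorn (Recipe 1), but tamorn is never obtained.

xelnex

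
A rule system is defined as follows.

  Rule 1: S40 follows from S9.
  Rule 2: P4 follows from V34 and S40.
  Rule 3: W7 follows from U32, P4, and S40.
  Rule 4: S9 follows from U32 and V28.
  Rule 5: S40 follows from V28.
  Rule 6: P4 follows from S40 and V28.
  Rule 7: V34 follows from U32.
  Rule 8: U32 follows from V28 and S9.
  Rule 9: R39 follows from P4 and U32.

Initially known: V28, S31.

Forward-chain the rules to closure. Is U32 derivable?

U32 would need V28 and S9 (Rule 8), but S9 is never established.

No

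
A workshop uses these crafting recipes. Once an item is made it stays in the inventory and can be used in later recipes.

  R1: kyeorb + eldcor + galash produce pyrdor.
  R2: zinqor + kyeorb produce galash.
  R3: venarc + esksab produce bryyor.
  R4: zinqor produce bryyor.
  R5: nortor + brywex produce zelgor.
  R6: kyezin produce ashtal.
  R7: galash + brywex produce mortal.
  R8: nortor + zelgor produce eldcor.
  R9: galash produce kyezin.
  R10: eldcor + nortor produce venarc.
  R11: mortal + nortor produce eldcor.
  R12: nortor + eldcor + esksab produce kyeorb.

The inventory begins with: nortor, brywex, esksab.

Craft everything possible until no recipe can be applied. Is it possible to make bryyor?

nortor + brywex → zelgor (R5).
Using R8, nortor and zelgor make eldcor.
Using R10, eldcor and nortor make venarc.
venarc + esksab → bryyor (R3).

Yes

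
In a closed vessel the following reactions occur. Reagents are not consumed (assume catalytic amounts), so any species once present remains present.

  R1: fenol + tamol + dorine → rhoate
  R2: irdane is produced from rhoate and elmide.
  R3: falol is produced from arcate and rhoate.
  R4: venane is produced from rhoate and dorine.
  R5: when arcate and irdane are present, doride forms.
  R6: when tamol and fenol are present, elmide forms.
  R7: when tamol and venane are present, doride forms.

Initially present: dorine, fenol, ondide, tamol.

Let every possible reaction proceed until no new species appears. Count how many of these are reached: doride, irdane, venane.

tamol and fenol present → elmide forms (R6).
fenol, tamol, and dorine present → rhoate forms (R1).
rhoate and elmide present → irdane forms (R2).
rhoate and dorine present → venane forms (R4).
tamol and venane present → doride forms (R7).
doride: reached.
irdane: reached.
venane: reached.
All 3 are reached.

3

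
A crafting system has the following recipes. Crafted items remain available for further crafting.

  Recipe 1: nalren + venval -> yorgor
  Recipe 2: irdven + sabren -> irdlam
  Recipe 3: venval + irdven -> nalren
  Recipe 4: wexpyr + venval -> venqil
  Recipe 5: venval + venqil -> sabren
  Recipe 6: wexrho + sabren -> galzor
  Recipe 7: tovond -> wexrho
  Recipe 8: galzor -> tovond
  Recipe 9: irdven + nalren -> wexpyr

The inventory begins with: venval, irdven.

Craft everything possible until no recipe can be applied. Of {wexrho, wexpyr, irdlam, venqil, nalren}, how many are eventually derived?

Using Recipe 3, venval and irdven make nalren.
irdven + nalren -> wexpyr (Recipe 9).
Using Recipe 4, wexpyr and venval make venqil.
venval + venqil -> sabren (Recipe 5).
irdven + sabren -> irdlam (Recipe 2).
wexrho would need tovond (Recipe 7), but tovond is never obtained.
wexpyr: reached.
irdlam: reached.
venqil: reached.
nalren: reached.
Reached: wexpyr, irdlam, venqil, and nalren — 4 of the 5.

4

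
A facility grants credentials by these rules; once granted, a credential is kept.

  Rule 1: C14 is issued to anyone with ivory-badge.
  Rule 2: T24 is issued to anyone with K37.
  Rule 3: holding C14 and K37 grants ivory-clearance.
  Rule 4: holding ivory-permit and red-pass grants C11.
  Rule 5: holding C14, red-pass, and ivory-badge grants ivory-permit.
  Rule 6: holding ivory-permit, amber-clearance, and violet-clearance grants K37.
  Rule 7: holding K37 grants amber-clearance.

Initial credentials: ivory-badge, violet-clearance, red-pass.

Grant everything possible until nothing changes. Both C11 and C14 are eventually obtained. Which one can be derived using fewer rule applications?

C14: Holding ivory-badge grants C14 (Rule 1). [1 rule application]
C11: Holding ivory-badge grants C14 (Rule 1). Holding C14, red-pass, and ivory-badge grants ivory-permit (Rule 5). Holding ivory-permit and red-pass grants C11 (Rule 4). [3 rule applications]
C14 needs fewer.

C14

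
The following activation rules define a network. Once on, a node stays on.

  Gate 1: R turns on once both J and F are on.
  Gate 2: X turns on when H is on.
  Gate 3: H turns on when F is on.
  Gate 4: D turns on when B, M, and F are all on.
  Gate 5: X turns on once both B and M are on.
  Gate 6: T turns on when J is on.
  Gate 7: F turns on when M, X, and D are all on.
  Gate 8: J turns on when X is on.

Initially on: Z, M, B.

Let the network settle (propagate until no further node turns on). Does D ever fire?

D would need B, M, and F (Gate 4), but F never turns on.

No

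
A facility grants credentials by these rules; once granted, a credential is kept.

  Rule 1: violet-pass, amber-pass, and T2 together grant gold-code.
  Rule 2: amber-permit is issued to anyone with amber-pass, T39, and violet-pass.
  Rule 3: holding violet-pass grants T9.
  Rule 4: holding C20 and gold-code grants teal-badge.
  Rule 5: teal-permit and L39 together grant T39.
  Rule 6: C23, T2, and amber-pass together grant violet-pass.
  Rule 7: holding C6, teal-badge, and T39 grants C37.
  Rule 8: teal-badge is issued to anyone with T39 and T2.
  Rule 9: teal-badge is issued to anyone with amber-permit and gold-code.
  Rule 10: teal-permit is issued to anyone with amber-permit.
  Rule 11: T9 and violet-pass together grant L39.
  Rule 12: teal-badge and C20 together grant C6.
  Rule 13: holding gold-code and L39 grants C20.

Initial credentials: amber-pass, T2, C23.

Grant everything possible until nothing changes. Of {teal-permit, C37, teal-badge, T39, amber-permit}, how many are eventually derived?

1

Holding C23, T2, and amber-pass grants violet-pass (Rule 6).
Holding violet-pass, amber-pass, and T2 grants gold-code (Rule 1).
Holding violet-pass grants T9 (Rule 3).
Holding T9 and violet-pass grants L39 (Rule 11).
Holding gold-code and L39 grants C20 (Rule 13).
Holding C20 and gold-code grants teal-badge (Rule 4).
teal-permit would need amber-permit (Rule 10), but amber-permit is never granted.
C37 would need C6, teal-badge, and T39 (Rule 7), but T39 is never granted.
teal-badge: reached.
T39 would need teal-permit and L39 (Rule 5), but teal-permit is never granted.
amber-permit would need amber-pass, T39, and violet-pass (Rule 2), but T39 is never granted.
Reached: teal-badge — 1 of the 5.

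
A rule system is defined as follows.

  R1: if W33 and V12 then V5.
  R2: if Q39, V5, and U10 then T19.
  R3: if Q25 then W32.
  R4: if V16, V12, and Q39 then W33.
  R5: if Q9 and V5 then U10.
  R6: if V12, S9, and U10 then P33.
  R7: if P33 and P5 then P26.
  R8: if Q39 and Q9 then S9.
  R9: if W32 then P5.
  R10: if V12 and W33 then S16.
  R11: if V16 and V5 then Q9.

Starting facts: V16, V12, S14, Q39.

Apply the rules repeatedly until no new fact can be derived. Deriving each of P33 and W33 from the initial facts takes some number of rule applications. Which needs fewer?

W33: From V16, V12, and Q39, R4 gives W33. [1 rule application]
P33: From V16, V12, and Q39, R4 gives W33. From W33 and V12, R1 gives V5. V16 and V5 hold, so Q9 follows (R11). Q9 and V5 hold, so U10 follows (R5). From Q39 and Q9, R8 gives S9. V12, S9, and U10 hold, so P33 follows (R6). [6 rule applications]
W33 needs fewer.

W33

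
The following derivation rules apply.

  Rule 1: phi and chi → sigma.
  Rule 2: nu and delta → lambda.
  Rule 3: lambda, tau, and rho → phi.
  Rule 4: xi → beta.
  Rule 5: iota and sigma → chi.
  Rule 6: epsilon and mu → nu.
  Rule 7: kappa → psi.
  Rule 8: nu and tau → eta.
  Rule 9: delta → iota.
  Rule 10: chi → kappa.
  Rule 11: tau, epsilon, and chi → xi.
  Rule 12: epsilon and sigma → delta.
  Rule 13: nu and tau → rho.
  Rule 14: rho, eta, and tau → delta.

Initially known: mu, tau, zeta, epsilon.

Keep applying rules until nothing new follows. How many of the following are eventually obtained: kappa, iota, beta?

From epsilon and mu, Rule 6 gives nu.
From nu and tau, Rule 8 gives eta.
nu and tau hold, so rho follows (Rule 13).
From rho, eta, and tau, Rule 14 gives delta.
From delta, Rule 9 gives iota.
kappa would need chi (Rule 10), but chi is never established.
iota: reached.
beta would need xi (Rule 4), but xi is never established.
Reached: iota — 1 of the 3.

1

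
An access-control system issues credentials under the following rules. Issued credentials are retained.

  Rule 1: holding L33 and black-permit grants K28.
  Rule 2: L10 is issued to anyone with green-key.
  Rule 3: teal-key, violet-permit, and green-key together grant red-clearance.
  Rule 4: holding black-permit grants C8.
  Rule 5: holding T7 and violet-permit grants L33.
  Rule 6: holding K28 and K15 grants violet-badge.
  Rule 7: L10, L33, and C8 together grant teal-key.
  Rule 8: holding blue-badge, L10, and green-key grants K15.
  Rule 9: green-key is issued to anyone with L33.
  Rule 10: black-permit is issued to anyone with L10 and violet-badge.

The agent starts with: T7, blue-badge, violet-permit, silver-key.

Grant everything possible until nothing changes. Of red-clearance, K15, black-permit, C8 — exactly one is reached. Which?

Holding T7 and violet-permit grants L33 (Rule 5).
Holding L33 grants green-key (Rule 9).
Holding green-key grants L10 (Rule 2).
Holding blue-badge, L10, and green-key grants K15 (Rule 8).
red-clearance would need teal-key, violet-permit, and green-key (Rule 3), but teal-key is never granted. C8 would need black-permit (Rule 4), but black-permit is never granted. black-permit would need L10 and violet-badge (Rule 10), but violet-badge is never granted.

K15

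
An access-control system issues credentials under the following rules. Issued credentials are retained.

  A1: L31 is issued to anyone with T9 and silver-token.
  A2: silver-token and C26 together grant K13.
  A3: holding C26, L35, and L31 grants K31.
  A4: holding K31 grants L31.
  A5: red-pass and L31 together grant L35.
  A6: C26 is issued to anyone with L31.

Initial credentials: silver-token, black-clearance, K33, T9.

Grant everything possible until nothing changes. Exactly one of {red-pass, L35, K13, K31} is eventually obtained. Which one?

K13

Holding T9 and silver-token grants L31 (A1).
Holding L31 grants C26 (A6).
Holding silver-token and C26 grants K13 (A2).
K31 would need C26, L35, and L31 (A3), but L35 is never granted. L35 would need red-pass and L31 (A5), but red-pass is never granted. No rule produces red-pass, and it is not given.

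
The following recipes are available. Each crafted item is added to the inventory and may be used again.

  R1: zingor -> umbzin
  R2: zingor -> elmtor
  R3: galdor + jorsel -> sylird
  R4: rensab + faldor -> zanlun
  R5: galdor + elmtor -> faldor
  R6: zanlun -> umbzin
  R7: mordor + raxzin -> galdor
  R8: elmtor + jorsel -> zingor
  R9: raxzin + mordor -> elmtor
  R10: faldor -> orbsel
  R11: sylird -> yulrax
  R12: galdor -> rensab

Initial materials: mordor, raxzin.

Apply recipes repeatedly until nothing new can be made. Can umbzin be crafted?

Using R7, mordor and raxzin make galdor.
Using R9, raxzin and mordor make elmtor.
galdor -> rensab (R12).
Using R5, galdor and elmtor make faldor.
Using R4, rensab and faldor make zanlun.
Using R6, zanlun makes umbzin.

Yes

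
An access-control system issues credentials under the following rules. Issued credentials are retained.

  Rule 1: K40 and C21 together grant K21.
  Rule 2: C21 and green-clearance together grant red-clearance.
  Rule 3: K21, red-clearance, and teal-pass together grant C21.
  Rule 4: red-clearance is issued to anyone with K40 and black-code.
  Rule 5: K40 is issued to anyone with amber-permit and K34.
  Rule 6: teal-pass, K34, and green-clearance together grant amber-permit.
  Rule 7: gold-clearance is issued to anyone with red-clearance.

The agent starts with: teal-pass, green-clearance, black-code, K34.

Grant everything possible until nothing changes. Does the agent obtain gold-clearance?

Yes

Holding teal-pass, K34, and green-clearance grants amber-permit (Rule 6).
Holding amber-permit and K34 grants K40 (Rule 5).
Holding K40 and black-code grants red-clearance (Rule 4).
Holding red-clearance grants gold-clearance (Rule 7).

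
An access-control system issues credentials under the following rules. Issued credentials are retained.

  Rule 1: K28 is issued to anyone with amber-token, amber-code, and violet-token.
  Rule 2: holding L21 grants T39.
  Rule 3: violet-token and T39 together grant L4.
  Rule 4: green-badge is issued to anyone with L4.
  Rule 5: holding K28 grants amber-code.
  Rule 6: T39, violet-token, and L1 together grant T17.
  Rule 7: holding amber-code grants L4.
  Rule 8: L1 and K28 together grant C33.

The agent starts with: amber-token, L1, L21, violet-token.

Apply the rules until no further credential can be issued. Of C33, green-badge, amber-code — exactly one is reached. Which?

Holding L21 grants T39 (Rule 2).
Holding violet-token and T39 grants L4 (Rule 3).
Holding L4 grants green-badge (Rule 4).
amber-code would need K28 (Rule 5), but K28 is never granted. C33 would need L1 and K28 (Rule 8), but K28 is never granted.

green-badge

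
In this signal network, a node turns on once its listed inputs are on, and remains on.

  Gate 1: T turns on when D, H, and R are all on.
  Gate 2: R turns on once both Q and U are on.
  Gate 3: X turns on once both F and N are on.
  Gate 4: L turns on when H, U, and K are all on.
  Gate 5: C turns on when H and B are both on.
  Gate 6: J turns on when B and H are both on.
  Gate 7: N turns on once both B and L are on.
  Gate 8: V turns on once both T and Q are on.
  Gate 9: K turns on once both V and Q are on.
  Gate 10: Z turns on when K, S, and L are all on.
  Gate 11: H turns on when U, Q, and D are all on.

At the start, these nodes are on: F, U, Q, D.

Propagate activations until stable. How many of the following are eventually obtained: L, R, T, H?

4

Q and U are on, so R turns on (Gate 2).
U, Q, and D are on, so H turns on (Gate 11).
Gate 1: D, H, and R on → T on.
Gate 8: T and Q on → V on.
V and Q are on, so K turns on (Gate 9).
Gate 4: H, U, and K on → L on.
L: reached.
R: reached.
T: reached.
H: reached.
All 4 are reached.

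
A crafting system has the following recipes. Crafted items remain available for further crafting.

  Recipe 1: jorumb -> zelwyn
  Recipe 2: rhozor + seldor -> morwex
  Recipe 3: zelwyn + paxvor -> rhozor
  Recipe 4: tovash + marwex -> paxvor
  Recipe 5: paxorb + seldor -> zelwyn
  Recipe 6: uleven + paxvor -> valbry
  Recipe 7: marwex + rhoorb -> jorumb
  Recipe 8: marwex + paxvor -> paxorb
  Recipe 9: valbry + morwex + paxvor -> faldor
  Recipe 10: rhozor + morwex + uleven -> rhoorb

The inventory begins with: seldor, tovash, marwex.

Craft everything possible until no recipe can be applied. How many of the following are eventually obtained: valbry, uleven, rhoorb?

valbry would need uleven and paxvor (Recipe 6), but uleven is never obtained.
No rule produces uleven, and it is not given.
rhoorb would need rhozor, morwex, and uleven (Recipe 10), but uleven is never obtained.
None of the 3 are reached.

0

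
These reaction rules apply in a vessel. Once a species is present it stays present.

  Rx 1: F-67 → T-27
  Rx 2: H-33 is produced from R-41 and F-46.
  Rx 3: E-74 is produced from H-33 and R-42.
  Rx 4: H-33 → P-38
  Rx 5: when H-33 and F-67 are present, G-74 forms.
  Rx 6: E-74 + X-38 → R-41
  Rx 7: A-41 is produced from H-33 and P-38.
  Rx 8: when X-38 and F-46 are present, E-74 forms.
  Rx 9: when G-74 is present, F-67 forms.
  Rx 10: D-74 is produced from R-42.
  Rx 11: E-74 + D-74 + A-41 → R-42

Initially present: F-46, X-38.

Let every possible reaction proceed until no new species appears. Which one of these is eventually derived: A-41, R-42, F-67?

X-38 and F-46 present → E-74 forms (Rx 8).
E-74 and X-38 present → R-41 forms (Rx 6).
R-41 and F-46 present → H-33 forms (Rx 2).
H-33 present → P-38 forms (Rx 4).
H-33 and P-38 present → A-41 forms (Rx 7).
R-42 would need E-74, D-74, and A-41 (Rx 11), but D-74 never forms. F-67 would need G-74 (Rx 9), but G-74 never forms.

A-41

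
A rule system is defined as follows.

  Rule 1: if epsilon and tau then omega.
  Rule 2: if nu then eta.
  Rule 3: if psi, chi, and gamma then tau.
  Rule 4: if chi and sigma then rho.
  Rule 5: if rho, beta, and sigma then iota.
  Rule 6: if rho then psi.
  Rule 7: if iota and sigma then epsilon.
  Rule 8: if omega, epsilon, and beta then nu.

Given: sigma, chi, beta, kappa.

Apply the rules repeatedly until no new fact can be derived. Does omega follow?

No

omega would need epsilon and tau (Rule 1), but tau is never established.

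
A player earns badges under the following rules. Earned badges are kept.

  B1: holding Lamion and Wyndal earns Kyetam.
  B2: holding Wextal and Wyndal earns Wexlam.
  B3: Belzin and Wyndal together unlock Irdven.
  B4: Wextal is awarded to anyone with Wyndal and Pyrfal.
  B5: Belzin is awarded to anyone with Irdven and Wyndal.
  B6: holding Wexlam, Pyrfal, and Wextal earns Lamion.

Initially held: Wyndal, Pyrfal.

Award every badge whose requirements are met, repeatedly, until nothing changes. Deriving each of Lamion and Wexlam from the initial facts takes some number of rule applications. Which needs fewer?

Wexlam

Wexlam: With Wyndal and Pyrfal, Wextal is earned (B4). With Wextal and Wyndal, Wexlam is earned (B2). [2 rule applications]
Lamion: With Wyndal and Pyrfal, Wextal is earned (B4). With Wextal and Wyndal, Wexlam is earned (B2). With Wexlam, Pyrfal, and Wextal, Lamion is earned (B6). [3 rule applications]
Wexlam needs fewer.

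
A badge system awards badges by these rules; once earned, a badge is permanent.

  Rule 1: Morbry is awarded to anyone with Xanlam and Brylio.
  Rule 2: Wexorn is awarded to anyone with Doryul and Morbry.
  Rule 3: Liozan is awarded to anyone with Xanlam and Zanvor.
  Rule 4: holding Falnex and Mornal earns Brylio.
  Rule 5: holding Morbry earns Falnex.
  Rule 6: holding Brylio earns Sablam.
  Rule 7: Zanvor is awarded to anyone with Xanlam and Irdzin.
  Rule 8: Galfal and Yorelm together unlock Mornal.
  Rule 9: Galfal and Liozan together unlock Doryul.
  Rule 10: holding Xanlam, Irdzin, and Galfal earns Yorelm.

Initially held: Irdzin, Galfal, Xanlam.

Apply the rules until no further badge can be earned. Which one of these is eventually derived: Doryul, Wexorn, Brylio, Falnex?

With Xanlam and Irdzin, Zanvor is earned (Rule 7).
With Xanlam and Zanvor, Liozan is earned (Rule 3).
With Galfal and Liozan, Doryul is earned (Rule 9).
Wexorn would need Doryul and Morbry (Rule 2), but Morbry is never earned. Falnex would need Morbry (Rule 5), but Morbry is never earned. Brylio would need Falnex and Mornal (Rule 4), but Falnex is never earned.

Doryul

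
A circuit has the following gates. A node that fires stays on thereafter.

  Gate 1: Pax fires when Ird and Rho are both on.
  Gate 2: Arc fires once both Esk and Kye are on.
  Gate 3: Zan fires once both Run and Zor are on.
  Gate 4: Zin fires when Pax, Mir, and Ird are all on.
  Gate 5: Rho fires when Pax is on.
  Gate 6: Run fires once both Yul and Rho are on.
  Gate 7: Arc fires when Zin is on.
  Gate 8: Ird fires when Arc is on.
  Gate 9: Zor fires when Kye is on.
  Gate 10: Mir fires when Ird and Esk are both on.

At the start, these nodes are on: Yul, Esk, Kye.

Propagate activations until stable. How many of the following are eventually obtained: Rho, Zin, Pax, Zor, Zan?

Gate 9: Kye on → Zor on.
Rho would need Pax (Gate 5), but Pax never turns on.
Zin would need Pax, Mir, and Ird (Gate 4), but Pax never turns on.
Pax would need Ird and Rho (Gate 1), but Rho never turns on.
Zor: reached.
Zan would need Run and Zor (Gate 3), but Run never turns on.
Reached: Zor — 1 of the 5.

1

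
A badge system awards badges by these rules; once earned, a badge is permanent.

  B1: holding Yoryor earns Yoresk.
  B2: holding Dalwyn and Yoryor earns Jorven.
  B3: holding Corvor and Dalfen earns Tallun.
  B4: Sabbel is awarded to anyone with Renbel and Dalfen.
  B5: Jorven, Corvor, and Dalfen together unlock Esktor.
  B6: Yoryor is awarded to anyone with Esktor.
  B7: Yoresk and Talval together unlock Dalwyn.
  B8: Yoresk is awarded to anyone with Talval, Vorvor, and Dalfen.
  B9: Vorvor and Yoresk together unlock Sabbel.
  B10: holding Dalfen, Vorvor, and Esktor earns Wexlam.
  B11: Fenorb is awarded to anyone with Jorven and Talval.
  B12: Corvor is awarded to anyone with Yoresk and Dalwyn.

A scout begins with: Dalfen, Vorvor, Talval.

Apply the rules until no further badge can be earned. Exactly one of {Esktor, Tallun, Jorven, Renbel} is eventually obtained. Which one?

With Talval, Vorvor, and Dalfen, Yoresk is earned (B8).
With Yoresk and Talval, Dalwyn is earned (B7).
With Yoresk and Dalwyn, Corvor is earned (B12).
With Corvor and Dalfen, Tallun is earned (B3).
Esktor would need Jorven, Corvor, and Dalfen (B5), but Jorven is never earned. Jorven would need Dalwyn and Yoryor (B2), but Yoryor is never earned. No rule produces Renbel, and it is not given.

Tallun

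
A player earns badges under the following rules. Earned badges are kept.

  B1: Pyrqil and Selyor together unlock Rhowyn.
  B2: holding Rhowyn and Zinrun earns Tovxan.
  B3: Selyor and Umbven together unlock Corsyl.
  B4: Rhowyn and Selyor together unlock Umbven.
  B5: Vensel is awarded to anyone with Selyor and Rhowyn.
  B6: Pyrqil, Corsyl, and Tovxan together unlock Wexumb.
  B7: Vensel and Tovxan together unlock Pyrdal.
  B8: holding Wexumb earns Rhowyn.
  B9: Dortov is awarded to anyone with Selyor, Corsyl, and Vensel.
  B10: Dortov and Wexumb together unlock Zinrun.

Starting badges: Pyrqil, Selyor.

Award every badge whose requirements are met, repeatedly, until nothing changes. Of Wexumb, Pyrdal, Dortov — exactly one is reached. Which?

With Pyrqil and Selyor, Rhowyn is earned (B1).
With Rhowyn and Selyor, Umbven is earned (B4).
With Selyor and Rhowyn, Vensel is earned (B5).
With Selyor and Umbven, Corsyl is earned (B3).
With Selyor, Corsyl, and Vensel, Dortov is earned (B9).
Pyrdal would need Vensel and Tovxan (B7), but Tovxan is never earned. Wexumb would need Pyrqil, Corsyl, and Tovxan (B6), but Tovxan is never earned.

Dortov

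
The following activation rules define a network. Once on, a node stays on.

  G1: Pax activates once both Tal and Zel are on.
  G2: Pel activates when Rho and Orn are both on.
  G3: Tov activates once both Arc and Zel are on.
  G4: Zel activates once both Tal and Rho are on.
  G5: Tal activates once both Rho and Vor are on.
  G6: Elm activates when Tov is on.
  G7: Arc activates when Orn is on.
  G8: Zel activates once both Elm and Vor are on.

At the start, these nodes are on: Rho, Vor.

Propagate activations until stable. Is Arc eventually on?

Arc would need Orn (G7), but Orn never turns on.

No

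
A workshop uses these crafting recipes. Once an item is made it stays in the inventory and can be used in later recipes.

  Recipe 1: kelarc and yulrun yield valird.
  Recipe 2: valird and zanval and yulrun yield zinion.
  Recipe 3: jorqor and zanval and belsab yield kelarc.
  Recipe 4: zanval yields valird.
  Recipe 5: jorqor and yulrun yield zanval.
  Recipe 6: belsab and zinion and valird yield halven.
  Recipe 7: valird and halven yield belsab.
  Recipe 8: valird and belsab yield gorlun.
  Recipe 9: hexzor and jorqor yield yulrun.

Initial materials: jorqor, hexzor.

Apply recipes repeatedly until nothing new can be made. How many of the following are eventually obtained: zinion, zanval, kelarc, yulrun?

3

hexzor and jorqor → yulrun (Recipe 9).
Using Recipe 5, jorqor and yulrun make zanval.
Using Recipe 4, zanval makes valird.
valird and zanval and yulrun → zinion (Recipe 2).
zinion: reached.
zanval: reached.
kelarc would need jorqor, zanval, and belsab (Recipe 3), but belsab is never obtained.
yulrun: reached.
Reached: zinion, zanval, and yulrun — 3 of the 4.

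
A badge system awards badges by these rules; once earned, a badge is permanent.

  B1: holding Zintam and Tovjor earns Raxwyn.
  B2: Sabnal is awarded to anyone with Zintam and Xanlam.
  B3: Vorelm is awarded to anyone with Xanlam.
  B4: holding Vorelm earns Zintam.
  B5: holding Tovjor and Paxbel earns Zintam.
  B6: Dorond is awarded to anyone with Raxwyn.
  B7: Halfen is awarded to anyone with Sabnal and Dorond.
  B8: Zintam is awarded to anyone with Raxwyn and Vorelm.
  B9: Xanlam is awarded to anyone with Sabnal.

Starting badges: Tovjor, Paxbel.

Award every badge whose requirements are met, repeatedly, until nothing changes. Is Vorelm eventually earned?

Vorelm would need Xanlam (B3), but Xanlam is never earned.

No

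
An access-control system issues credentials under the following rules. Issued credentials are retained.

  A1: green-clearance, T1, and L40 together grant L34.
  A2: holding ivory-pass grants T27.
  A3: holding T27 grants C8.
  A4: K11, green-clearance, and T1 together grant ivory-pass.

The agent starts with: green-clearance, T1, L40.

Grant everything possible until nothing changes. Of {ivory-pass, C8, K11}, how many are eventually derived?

0

ivory-pass would need K11, green-clearance, and T1 (A4), but K11 is never granted.
C8 would need T27 (A3), but T27 is never granted.
No rule produces K11, and it is not given.
None of the 3 are reached.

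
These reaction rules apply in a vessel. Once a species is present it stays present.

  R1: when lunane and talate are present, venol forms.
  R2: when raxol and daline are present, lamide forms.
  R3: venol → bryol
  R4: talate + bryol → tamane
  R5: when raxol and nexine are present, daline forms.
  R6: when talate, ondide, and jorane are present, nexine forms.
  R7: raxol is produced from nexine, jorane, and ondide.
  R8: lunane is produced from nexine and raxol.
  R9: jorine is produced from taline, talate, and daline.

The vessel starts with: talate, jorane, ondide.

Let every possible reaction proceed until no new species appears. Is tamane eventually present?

Yes

talate, ondide, and jorane present → nexine forms (R6).
nexine, jorane, and ondide present → raxol forms (R7).
nexine and raxol present → lunane forms (R8).
lunane and talate present → venol forms (R1).
venol present → bryol forms (R3).
talate and bryol present → tamane forms (R4).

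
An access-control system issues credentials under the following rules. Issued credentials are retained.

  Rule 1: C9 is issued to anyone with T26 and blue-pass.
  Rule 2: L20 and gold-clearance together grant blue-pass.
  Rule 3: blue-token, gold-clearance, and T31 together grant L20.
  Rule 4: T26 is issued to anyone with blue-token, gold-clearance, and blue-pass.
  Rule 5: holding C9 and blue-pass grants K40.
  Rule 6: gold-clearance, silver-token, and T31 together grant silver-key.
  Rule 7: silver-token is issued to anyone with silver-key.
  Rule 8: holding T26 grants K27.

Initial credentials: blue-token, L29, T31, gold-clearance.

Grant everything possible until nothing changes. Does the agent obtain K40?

Yes

Holding blue-token, gold-clearance, and T31 grants L20 (Rule 3).
Holding L20 and gold-clearance grants blue-pass (Rule 2).
Holding blue-token, gold-clearance, and blue-pass grants T26 (Rule 4).
Holding T26 and blue-pass grants C9 (Rule 1).
Holding C9 and blue-pass grants K40 (Rule 5).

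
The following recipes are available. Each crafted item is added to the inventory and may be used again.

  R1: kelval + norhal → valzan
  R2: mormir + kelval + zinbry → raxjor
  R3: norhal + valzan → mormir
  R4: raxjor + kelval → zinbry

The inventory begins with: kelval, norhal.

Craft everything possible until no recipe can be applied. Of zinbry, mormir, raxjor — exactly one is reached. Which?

mormir

kelval + norhal → valzan (R1).
Using R3, norhal and valzan make mormir.
zinbry would need raxjor and kelval (R4), but raxjor is never obtained. raxjor would need mormir, kelval, and zinbry (R2), but zinbry is never obtained.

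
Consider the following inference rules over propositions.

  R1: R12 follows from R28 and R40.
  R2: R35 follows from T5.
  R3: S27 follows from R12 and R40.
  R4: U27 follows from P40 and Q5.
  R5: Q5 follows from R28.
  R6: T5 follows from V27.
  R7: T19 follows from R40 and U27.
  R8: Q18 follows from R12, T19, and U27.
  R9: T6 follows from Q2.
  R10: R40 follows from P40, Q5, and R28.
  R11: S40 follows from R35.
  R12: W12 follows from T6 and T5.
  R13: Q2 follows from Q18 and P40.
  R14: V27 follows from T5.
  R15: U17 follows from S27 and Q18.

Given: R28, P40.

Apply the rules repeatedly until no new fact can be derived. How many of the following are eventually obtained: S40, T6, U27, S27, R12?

R28 holds, so Q5 follows (R5).
P40, Q5, and R28 hold, so R40 follows (R10).
P40 and Q5 hold, so U27 follows (R4).
R40 and U27 hold, so T19 follows (R7).
From R28 and R40, R1 gives R12.
From R12, T19, and U27, R8 gives Q18.
From R12 and R40, R3 gives S27.
Q18 and P40 hold, so Q2 follows (R13).
Q2 holds, so T6 follows (R9).
S40 would need R35 (R11), but R35 is never established.
T6: reached.
U27: reached.
S27: reached.
R12: reached.
Reached: T6, U27, S27, and R12 — 4 of the 5.

4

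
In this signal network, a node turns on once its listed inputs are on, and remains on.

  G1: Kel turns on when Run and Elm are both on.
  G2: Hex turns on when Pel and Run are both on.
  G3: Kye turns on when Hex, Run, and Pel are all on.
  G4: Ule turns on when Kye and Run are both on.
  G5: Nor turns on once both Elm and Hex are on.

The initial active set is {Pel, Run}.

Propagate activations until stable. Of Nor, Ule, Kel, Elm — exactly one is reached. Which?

Pel and Run are on, so Hex turns on (G2).
G3: Hex, Run, and Pel on → Kye on.
G4: Kye and Run on → Ule on.
No rule produces Elm, and it is not given. Nor would need Elm and Hex (G5), but Elm never turns on. Kel would need Run and Elm (G1), but Elm never turns on.

Ule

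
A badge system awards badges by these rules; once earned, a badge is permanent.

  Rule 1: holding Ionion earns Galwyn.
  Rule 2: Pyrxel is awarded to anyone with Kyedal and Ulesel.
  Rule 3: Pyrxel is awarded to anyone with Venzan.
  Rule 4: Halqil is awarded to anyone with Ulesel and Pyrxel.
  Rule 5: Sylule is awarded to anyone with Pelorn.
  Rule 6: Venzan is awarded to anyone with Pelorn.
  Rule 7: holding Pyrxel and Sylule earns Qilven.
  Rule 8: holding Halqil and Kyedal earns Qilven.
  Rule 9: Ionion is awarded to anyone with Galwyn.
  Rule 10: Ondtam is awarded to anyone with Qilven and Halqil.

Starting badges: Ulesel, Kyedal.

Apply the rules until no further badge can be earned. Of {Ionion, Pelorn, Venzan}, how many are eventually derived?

Ionion would need Galwyn (Rule 9), but Galwyn is never earned.
No rule produces Pelorn, and it is not given.
Venzan would need Pelorn (Rule 6), but Pelorn is never earned.
None of the 3 are reached.

0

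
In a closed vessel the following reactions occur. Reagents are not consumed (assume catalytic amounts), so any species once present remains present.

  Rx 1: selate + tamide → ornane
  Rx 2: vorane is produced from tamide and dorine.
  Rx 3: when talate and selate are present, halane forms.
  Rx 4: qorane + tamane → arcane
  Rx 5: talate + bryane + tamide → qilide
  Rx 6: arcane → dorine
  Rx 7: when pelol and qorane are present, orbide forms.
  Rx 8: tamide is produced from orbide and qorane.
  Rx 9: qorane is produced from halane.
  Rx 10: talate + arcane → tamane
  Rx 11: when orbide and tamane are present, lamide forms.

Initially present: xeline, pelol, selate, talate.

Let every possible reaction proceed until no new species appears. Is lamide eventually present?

lamide would need orbide and tamane (Rx 11), but tamane never forms.

No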